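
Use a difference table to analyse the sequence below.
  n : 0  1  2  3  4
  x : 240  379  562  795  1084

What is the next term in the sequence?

First differences: 139 , 183 , 233 , 289
Second differences: 44 , 50 , 56
Third differences: 6 , 6
Constant third difference = 6, so extend:
56 + 6 = 62;  289 + 62 = 351;  1084 + 351 = 1435

1435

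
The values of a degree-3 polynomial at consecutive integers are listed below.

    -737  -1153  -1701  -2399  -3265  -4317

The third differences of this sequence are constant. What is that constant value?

-18

D1: -416, -548, -698, -866, -1052
D2: -132, -150, -168, -186
D3: -18, -18, -18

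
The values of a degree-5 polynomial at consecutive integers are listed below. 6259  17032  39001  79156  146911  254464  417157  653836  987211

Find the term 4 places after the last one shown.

3897271

First differences: 10773 , 21969 , 40155 , 67755 , 107553 , 162693 , 236679 , 333375
Second differences: 11196 , 18186 , 27600 , 39798 , 55140 , 73986 , 96696
Third differences: 6990 , 9414 , 12198 , 15342 , 18846 , 22710
Fourth differences: 2424 , 2784 , 3144 , 3504 , 3864
Fifth differences: 360 , 360 , 360 , 360
The fifth differences are constant (360).
3864 + 360 = 4224;  22710 + 4224 = 26934;  96696 + 26934 = 123630;  333375 + 123630 = 457005;  987211 + 457005 = 1444216
4224 + 360 = 4584;  26934 + 4584 = 31518;  123630 + 31518 = 155148;  457005 + 155148 = 612153;  1444216 + 612153 = 2056369
4584 + 360 = 4944;  31518 + 4944 = 36462;  155148 + 36462 = 191610;  612153 + 191610 = 803763;  2056369 + 803763 = 2860132
4944 + 360 = 5304;  36462 + 5304 = 41766;  191610 + 41766 = 233376;  803763 + 233376 = 1037139;  2860132 + 1037139 = 3897271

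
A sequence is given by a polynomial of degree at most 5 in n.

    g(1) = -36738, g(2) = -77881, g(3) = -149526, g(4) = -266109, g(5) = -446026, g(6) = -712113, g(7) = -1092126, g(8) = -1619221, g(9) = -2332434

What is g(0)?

-15141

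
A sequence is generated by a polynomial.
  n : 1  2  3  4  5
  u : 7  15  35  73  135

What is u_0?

Δ: 8, 20, 38, 62
Δ²: 12, 18, 24
Δ³: 6, 6
The third differences are constant at 6.
Work back: 12 − 6 = 6;  8 − 6 = 2;  7 − 2 = 5

5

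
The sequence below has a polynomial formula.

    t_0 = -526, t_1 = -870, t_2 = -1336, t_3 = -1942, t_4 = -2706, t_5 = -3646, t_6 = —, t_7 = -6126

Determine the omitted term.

Using the first 6 terms:
-344, -466, -606, -764, -940
-122, -140, -158, -176
-18, -18, -18
Constant third difference = -18.
Extend forward: -176 − 18 = -194;  -940 − 194 = -1134;  -3646 − 1134 = -4780

-4780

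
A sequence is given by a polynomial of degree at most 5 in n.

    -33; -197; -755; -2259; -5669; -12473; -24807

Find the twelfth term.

-304667

Δ: -164, -558, -1504, -3410, -6804, -12334
Δ²: -394, -946, -1906, -3394, -5530
Δ³: -552, -960, -1488, -2136
Δ⁴: -408, -528, -648
Δ⁵: -120, -120
Constant fifth difference = -120, so extend:
-648 − 120 = -768;  -2136 − 768 = -2904;  -5530 − 2904 = -8434;  -12334 − 8434 = -20768;  -24807 − 20768 = -45575
-768 − 120 = -888;  -2904 − 888 = -3792;  -8434 − 3792 = -12226;  -20768 − 12226 = -32994;  -45575 − 32994 = -78569
-888 − 120 = -1008;  -3792 − 1008 = -4800;  -12226 − 4800 = -17026;  -32994 − 17026 = -50020;  -78569 − 50020 = -128589
-1008 − 120 = -1128;  -4800 − 1128 = -5928;  -17026 − 5928 = -22954;  -50020 − 22954 = -72974;  -128589 − 72974 = -201563
-1128 − 120 = -1248;  -5928 − 1248 = -7176;  -22954 − 7176 = -30130;  -72974 − 30130 = -103104;  -201563 − 103104 = -304667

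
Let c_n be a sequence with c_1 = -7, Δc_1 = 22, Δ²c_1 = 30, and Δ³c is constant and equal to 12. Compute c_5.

309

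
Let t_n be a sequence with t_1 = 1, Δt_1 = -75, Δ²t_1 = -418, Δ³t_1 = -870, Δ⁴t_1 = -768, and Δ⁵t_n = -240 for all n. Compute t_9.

Build the table forward from the leading diagonal:
Δ⁵: -240  -240  -240  -240  -240  -240  -240  -240  -240
Δ⁴: -768  -1008  -1248  -1488  -1728  -1968  -2208  -2448  -2688
Δ³: -870  -1638  -2646  -3894  -5382  -7110  -9078  -11286  -13734
Δ²: -418  -1288  -2926  -5572  -9466  -14848  -21958  -31036  -42322
Δ: -75  -493  -1781  -4707  -10279  -19745  -34593  -56551  -87587
t: 1  -74  -567  -2348  -7055  -17334  -37079  -71672  -128223

-128223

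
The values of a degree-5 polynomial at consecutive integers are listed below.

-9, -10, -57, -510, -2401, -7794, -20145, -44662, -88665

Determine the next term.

-161946

Δ: -1, -47, -453, -1891, -5393, -12351, -24517, -44003
Δ²: -46, -406, -1438, -3502, -6958, -12166, -19486
Δ³: -360, -1032, -2064, -3456, -5208, -7320
Δ⁴: -672, -1032, -1392, -1752, -2112
Δ⁵: -360, -360, -360, -360
The fifth differences are constant (-360).
-2112 − 360 = -2472;  -7320 − 2472 = -9792;  -19486 − 9792 = -29278;  -44003 − 29278 = -73281;  -88665 − 73281 = -161946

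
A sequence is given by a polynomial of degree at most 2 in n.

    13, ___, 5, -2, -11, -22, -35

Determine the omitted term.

10

Using the last 5 terms:
D1: -7  -9  -11  -13
D2: -2  -2  -2
Constant second difference = -2.
Extend backward: -7 + 2 = -5;  5 + 5 = 10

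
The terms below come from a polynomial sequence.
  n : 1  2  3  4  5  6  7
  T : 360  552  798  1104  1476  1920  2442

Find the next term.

3048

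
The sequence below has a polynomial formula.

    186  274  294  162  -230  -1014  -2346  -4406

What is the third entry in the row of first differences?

Δ: 88, 20, -132, -392, -784, -1332, -2060
Δ²: -68, -152, -260, -392, -548, -728
Δ³: -84, -108, -132, -156, -180
Δ⁴: -24, -24, -24, -24

-132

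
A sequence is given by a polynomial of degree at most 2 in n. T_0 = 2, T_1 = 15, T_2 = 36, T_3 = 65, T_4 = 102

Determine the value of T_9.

407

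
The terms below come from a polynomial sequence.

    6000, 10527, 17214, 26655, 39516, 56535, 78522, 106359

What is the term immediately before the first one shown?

3111

D1: 4527  6687  9441  12861  17019  21987  27837
D2: 2160  2754  3420  4158  4968  5850
D3: 594  666  738  810  882
D4: 72  72  72  72
The fourth differences are constant at 72.
Work back: 594 − 72 = 522;  2160 − 522 = 1638;  4527 − 1638 = 2889;  6000 − 2889 = 3111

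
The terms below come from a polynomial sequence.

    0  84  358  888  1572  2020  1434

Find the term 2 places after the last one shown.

-8792

First differences: 84, 274, 530, 684, 448, -586
Second differences: 190, 256, 154, -236, -1034
Third differences: 66, -102, -390, -798
Fourth differences: -168, -288, -408
Fifth differences: -120, -120
The fifth differences are constant (-120).
-408 − 120 = -528;  -798 − 528 = -1326;  -1034 − 1326 = -2360;  -586 − 2360 = -2946;  1434 − 2946 = -1512
-528 − 120 = -648;  -1326 − 648 = -1974;  -2360 − 1974 = -4334;  -2946 − 4334 = -7280;  -1512 − 7280 = -8792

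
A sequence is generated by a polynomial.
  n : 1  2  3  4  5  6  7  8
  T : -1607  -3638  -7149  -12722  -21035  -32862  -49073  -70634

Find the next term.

-98607

-2031 , -3511 , -5573 , -8313 , -11827 , -16211 , -21561
-1480 , -2062 , -2740 , -3514 , -4384 , -5350
-582 , -678 , -774 , -870 , -966
-96 , -96 , -96 , -96
The fourth differences are constant (-96).
-966 − 96 = -1062;  -5350 − 1062 = -6412;  -21561 − 6412 = -27973;  -70634 − 27973 = -98607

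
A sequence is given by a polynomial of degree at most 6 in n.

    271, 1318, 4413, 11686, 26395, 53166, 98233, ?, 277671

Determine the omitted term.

Using the first 7 terms:
Δ: 1047  3095  7273  14709  26771  45067
Δ²: 2048  4178  7436  12062  18296
Δ³: 2130  3258  4626  6234
Δ⁴: 1128  1368  1608
Δ⁵: 240  240
Constant fifth difference = 240.
Extend forward: 1608 + 240 = 1848;  6234 + 1848 = 8082;  18296 + 8082 = 26378;  45067 + 26378 = 71445;  98233 + 71445 = 169678

169678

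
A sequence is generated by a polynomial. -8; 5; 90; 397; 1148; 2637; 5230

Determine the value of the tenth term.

Δ: 13, 85, 307, 751, 1489, 2593
Δ²: 72, 222, 444, 738, 1104
Δ³: 150, 222, 294, 366
Δ⁴: 72, 72, 72
Constant fourth difference = 72, so extend:
366 + 72 = 438;  1104 + 438 = 1542;  2593 + 1542 = 4135;  5230 + 4135 = 9365
438 + 72 = 510;  1542 + 510 = 2052;  4135 + 2052 = 6187;  9365 + 6187 = 15552
510 + 72 = 582;  2052 + 582 = 2634;  6187 + 2634 = 8821;  15552 + 8821 = 24373

24373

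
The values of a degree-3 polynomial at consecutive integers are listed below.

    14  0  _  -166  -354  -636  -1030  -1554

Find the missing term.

Using the last 5 terms:
-188, -282, -394, -524
-94, -112, -130
-18, -18
Constant third difference = -18.
Extend backward: -94 + 18 = -76;  -188 + 76 = -112;  -166 + 112 = -54

-54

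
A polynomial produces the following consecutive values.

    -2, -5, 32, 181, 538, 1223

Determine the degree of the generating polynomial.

-3, 37, 149, 357, 685
40, 112, 208, 328
72, 96, 120
24, 24
The fourth differences are constant, so the polynomial has degree 4.

4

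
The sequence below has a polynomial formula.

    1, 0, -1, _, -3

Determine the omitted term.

-2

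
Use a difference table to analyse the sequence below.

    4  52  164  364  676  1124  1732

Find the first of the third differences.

24

First differences: 48, 112, 200, 312, 448, 608
Second differences: 64, 88, 112, 136, 160
Third differences: 24, 24, 24, 24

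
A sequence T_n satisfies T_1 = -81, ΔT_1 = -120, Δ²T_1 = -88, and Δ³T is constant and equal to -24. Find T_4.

-729

Build the table forward from the leading diagonal:
Third differences: -24, -24, -24, -24
Second differences: -88, -112, -136, -160
First differences: -120, -208, -320, -456
T: -81, -201, -409, -729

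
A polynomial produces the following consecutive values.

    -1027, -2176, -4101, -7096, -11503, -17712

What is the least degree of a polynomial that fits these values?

D1: -1149, -1925, -2995, -4407, -6209
D2: -776, -1070, -1412, -1802
D3: -294, -342, -390
D4: -48, -48
The fourth differences are constant, so the polynomial has degree 4.

4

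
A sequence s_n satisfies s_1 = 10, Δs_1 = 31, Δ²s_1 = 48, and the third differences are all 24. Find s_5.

518

Build the table forward from the leading diagonal:
Δ³: 24, 24, 24, 24, 24
Δ²: 48, 72, 96, 120, 144
Δ: 31, 79, 151, 247, 367
s: 10, 41, 120, 271, 518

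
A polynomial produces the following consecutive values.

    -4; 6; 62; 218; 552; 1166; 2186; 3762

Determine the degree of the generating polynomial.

4

10, 56, 156, 334, 614, 1020, 1576
46, 100, 178, 280, 406, 556
54, 78, 102, 126, 150
24, 24, 24, 24
The fourth differences are constant, so the polynomial has degree 4.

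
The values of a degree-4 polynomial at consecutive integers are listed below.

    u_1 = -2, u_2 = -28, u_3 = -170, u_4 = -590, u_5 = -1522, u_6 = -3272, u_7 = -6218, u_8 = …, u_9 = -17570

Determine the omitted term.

-10810

Using the first 7 terms:
Δ: -26  -142  -420  -932  -1750  -2946
Δ²: -116  -278  -512  -818  -1196
Δ³: -162  -234  -306  -378
Δ⁴: -72  -72  -72
Constant fourth difference = -72.
Extend forward: -378 − 72 = -450;  -1196 − 450 = -1646;  -2946 − 1646 = -4592;  -6218 − 4592 = -10810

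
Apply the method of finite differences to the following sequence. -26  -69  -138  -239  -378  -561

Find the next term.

-794

First differences: -43, -69, -101, -139, -183
Second differences: -26, -32, -38, -44
Third differences: -6, -6, -6
Constant third difference = -6, so extend:
-44 − 6 = -50;  -183 − 50 = -233;  -561 − 233 = -794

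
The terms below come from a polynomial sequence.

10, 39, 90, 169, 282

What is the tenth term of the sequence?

D1: 29 , 51 , 79 , 113
D2: 22 , 28 , 34
D3: 6 , 6
Constant third difference = 6, so extend:
34 + 6 = 40;  113 + 40 = 153;  282 + 153 = 435
40 + 6 = 46;  153 + 46 = 199;  435 + 199 = 634
46 + 6 = 52;  199 + 52 = 251;  634 + 251 = 885
52 + 6 = 58;  251 + 58 = 309;  885 + 309 = 1194
58 + 6 = 64;  309 + 64 = 373;  1194 + 373 = 1567

1567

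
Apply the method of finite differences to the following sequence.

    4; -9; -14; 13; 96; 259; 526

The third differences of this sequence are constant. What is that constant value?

Δ: -13, -5, 27, 83, 163, 267
Δ²: 8, 32, 56, 80, 104
Δ³: 24, 24, 24, 24

24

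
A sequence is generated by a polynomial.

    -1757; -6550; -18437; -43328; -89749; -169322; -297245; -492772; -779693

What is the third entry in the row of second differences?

-21530

D1: -4793, -11887, -24891, -46421, -79573, -127923, -195527, -286921
D2: -7094, -13004, -21530, -33152, -48350, -67604, -91394
D3: -5910, -8526, -11622, -15198, -19254, -23790
D4: -2616, -3096, -3576, -4056, -4536
D5: -480, -480, -480, -480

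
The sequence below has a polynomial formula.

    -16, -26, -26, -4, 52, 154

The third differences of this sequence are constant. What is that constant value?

First differences: -10, 0, 22, 56, 102
Second differences: 10, 22, 34, 46
Third differences: 12, 12, 12

12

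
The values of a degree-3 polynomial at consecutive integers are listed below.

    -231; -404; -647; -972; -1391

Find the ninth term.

-4247

Δ: -173, -243, -325, -419
Δ²: -70, -82, -94
Δ³: -12, -12
Third differences constant at -12.
-94 − 12 = -106;  -419 − 106 = -525;  -1391 − 525 = -1916
-106 − 12 = -118;  -525 − 118 = -643;  -1916 − 643 = -2559
-118 − 12 = -130;  -643 − 130 = -773;  -2559 − 773 = -3332
-130 − 12 = -142;  -773 − 142 = -915;  -3332 − 915 = -4247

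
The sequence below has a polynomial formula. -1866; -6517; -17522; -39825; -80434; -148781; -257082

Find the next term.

-420697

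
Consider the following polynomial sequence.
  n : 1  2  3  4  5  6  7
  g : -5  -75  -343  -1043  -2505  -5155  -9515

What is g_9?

-25933

First differences: -70, -268, -700, -1462, -2650, -4360
Second differences: -198, -432, -762, -1188, -1710
Third differences: -234, -330, -426, -522
Fourth differences: -96, -96, -96
Fourth differences constant at -96.
-522 − 96 = -618;  -1710 − 618 = -2328;  -4360 − 2328 = -6688;  -9515 − 6688 = -16203
-618 − 96 = -714;  -2328 − 714 = -3042;  -6688 − 3042 = -9730;  -16203 − 9730 = -25933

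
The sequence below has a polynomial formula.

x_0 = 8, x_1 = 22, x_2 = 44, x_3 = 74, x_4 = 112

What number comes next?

158

14 , 22 , 30 , 38
8 , 8 , 8
Second differences constant at 8.
38 + 8 = 46;  112 + 46 = 158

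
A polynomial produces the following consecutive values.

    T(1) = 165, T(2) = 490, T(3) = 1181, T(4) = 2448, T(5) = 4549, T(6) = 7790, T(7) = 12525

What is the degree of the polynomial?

4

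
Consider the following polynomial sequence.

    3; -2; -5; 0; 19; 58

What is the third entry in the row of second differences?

14

Δ: -5, -3, 5, 19, 39
Δ²: 2, 8, 14, 20
Δ³: 6, 6, 6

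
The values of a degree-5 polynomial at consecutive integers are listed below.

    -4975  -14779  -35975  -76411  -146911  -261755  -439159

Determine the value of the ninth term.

-9804 , -21196 , -40436 , -70500 , -114844 , -177404
-11392 , -19240 , -30064 , -44344 , -62560
-7848 , -10824 , -14280 , -18216
-2976 , -3456 , -3936
-480 , -480
The fifth differences are constant (-480).
-3936 − 480 = -4416;  -18216 − 4416 = -22632;  -62560 − 22632 = -85192;  -177404 − 85192 = -262596;  -439159 − 262596 = -701755
-4416 − 480 = -4896;  -22632 − 4896 = -27528;  -85192 − 27528 = -112720;  -262596 − 112720 = -375316;  -701755 − 375316 = -1077071

-1077071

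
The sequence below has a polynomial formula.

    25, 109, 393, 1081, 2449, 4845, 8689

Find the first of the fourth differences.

Δ: 84, 284, 688, 1368, 2396, 3844
Δ²: 200, 404, 680, 1028, 1448
Δ³: 204, 276, 348, 420
Δ⁴: 72, 72, 72

72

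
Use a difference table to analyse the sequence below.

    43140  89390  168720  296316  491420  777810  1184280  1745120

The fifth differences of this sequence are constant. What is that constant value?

480

Δ: 46250, 79330, 127596, 195104, 286390, 406470, 560840
Δ²: 33080, 48266, 67508, 91286, 120080, 154370
Δ³: 15186, 19242, 23778, 28794, 34290
Δ⁴: 4056, 4536, 5016, 5496
Δ⁵: 480, 480, 480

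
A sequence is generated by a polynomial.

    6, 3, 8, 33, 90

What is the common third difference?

12

D1: -3, 5, 25, 57
D2: 8, 20, 32
D3: 12, 12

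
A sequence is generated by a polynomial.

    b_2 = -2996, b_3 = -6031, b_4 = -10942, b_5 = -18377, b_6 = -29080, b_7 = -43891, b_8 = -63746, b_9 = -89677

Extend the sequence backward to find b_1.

-3035  -4911  -7435  -10703  -14811  -19855  -25931
-1876  -2524  -3268  -4108  -5044  -6076
-648  -744  -840  -936  -1032
-96  -96  -96  -96
The fourth differences are constant at -96.
Work back: -648 + 96 = -552;  -1876 + 552 = -1324;  -3035 + 1324 = -1711;  -2996 + 1711 = -1285

-1285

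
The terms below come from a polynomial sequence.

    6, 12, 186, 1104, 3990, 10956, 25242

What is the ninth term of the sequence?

95814

First differences: 6, 174, 918, 2886, 6966, 14286
Second differences: 168, 744, 1968, 4080, 7320
Third differences: 576, 1224, 2112, 3240
Fourth differences: 648, 888, 1128
Fifth differences: 240, 240
Fifth differences constant at 240.
1128 + 240 = 1368;  3240 + 1368 = 4608;  7320 + 4608 = 11928;  14286 + 11928 = 26214;  25242 + 26214 = 51456
1368 + 240 = 1608;  4608 + 1608 = 6216;  11928 + 6216 = 18144;  26214 + 18144 = 44358;  51456 + 44358 = 95814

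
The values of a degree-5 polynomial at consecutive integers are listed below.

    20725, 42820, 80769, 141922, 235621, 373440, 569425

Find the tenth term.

1688956

First differences: 22095 , 37949 , 61153 , 93699 , 137819 , 195985
Second differences: 15854 , 23204 , 32546 , 44120 , 58166
Third differences: 7350 , 9342 , 11574 , 14046
Fourth differences: 1992 , 2232 , 2472
Fifth differences: 240 , 240
Fifth differences constant at 240.
2472 + 240 = 2712;  14046 + 2712 = 16758;  58166 + 16758 = 74924;  195985 + 74924 = 270909;  569425 + 270909 = 840334
2712 + 240 = 2952;  16758 + 2952 = 19710;  74924 + 19710 = 94634;  270909 + 94634 = 365543;  840334 + 365543 = 1205877
2952 + 240 = 3192;  19710 + 3192 = 22902;  94634 + 22902 = 117536;  365543 + 117536 = 483079;  1205877 + 483079 = 1688956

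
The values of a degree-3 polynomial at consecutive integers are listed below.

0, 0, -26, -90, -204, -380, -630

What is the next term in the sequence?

-966

First differences: 0 , -26 , -64 , -114 , -176 , -250
Second differences: -26 , -38 , -50 , -62 , -74
Third differences: -12 , -12 , -12 , -12
Constant third difference = -12, so extend:
-74 − 12 = -86;  -250 − 86 = -336;  -630 − 336 = -966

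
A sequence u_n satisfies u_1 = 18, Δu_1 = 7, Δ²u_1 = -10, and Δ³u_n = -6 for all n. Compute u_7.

-210

Build the table forward from the leading diagonal:
D3: -6, -6, -6, -6, -6, -6, -6
D2: -10, -16, -22, -28, -34, -40, -46
D1: 7, -3, -19, -41, -69, -103, -143
u: 18, 25, 22, 3, -38, -107, -210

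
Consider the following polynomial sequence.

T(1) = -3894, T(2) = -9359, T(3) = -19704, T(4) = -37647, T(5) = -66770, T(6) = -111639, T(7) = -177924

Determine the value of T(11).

First differences: -5465, -10345, -17943, -29123, -44869, -66285
Second differences: -4880, -7598, -11180, -15746, -21416
Third differences: -2718, -3582, -4566, -5670
Fourth differences: -864, -984, -1104
Fifth differences: -120, -120
Fifth differences constant at -120.
-1104 − 120 = -1224;  -5670 − 1224 = -6894;  -21416 − 6894 = -28310;  -66285 − 28310 = -94595;  -177924 − 94595 = -272519
-1224 − 120 = -1344;  -6894 − 1344 = -8238;  -28310 − 8238 = -36548;  -94595 − 36548 = -131143;  -272519 − 131143 = -403662
-1344 − 120 = -1464;  -8238 − 1464 = -9702;  -36548 − 9702 = -46250;  -131143 − 46250 = -177393;  -403662 − 177393 = -581055
-1464 − 120 = -1584;  -9702 − 1584 = -11286;  -46250 − 11286 = -57536;  -177393 − 57536 = -234929;  -581055 − 234929 = -815984

-815984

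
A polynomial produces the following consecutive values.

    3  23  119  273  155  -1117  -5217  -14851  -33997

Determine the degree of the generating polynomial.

D1: 20, 96, 154, -118, -1272, -4100, -9634, -19146
D2: 76, 58, -272, -1154, -2828, -5534, -9512
D3: -18, -330, -882, -1674, -2706, -3978
D4: -312, -552, -792, -1032, -1272
D5: -240, -240, -240, -240
The fifth differences are constant, so the polynomial has degree 5.

5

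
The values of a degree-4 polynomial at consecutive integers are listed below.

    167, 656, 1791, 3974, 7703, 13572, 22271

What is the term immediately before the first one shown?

18

D1: 489  1135  2183  3729  5869  8699
D2: 646  1048  1546  2140  2830
D3: 402  498  594  690
D4: 96  96  96
The fourth differences are constant at 96.
Work back: 402 − 96 = 306;  646 − 306 = 340;  489 − 340 = 149;  167 − 149 = 18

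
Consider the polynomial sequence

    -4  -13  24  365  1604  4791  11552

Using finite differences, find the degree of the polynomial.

D1: -9, 37, 341, 1239, 3187, 6761
D2: 46, 304, 898, 1948, 3574
D3: 258, 594, 1050, 1626
D4: 336, 456, 576
D5: 120, 120
The fifth differences are constant, so the polynomial has degree 5.

5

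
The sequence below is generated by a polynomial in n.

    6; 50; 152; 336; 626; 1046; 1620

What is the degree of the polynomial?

3

First differences: 44, 102, 184, 290, 420, 574
Second differences: 58, 82, 106, 130, 154
Third differences: 24, 24, 24, 24
The third differences are constant, so the polynomial has degree 3.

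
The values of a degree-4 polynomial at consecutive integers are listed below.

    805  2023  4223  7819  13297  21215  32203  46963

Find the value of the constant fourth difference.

First differences: 1218, 2200, 3596, 5478, 7918, 10988, 14760
Second differences: 982, 1396, 1882, 2440, 3070, 3772
Third differences: 414, 486, 558, 630, 702
Fourth differences: 72, 72, 72, 72

72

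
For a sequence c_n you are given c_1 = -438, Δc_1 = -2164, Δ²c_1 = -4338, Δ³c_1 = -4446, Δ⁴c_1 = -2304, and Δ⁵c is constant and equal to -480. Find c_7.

Build the table forward from the leading diagonal:
Fifth differences: -480  -480  -480  -480  -480  -480  -480
Fourth differences: -2304  -2784  -3264  -3744  -4224  -4704  -5184
Third differences: -4446  -6750  -9534  -12798  -16542  -20766  -25470
Second differences: -4338  -8784  -15534  -25068  -37866  -54408  -75174
First differences: -2164  -6502  -15286  -30820  -55888  -93754  -148162
c: -438  -2602  -9104  -24390  -55210  -111098  -204852

-204852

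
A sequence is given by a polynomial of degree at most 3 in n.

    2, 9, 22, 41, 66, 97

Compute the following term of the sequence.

134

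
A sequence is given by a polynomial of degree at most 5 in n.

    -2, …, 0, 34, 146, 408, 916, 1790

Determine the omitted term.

-4

Using the last 6 terms:
D1: 34, 112, 262, 508, 874
D2: 78, 150, 246, 366
D3: 72, 96, 120
D4: 24, 24
Constant fourth difference = 24.
Extend backward: 72 − 24 = 48;  78 − 48 = 30;  34 − 30 = 4;  0 − 4 = -4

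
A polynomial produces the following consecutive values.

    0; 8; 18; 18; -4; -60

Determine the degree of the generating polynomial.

Δ: 8, 10, 0, -22, -56
Δ²: 2, -10, -22, -34
Δ³: -12, -12, -12
The third differences are constant, so the polynomial has degree 3.

3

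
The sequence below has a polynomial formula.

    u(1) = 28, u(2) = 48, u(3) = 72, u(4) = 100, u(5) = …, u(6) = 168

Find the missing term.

132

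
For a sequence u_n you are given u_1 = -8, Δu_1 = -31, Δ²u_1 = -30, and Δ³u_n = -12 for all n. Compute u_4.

Build the table forward from the leading diagonal:
D3: -12  -12  -12  -12
D2: -30  -42  -54  -66
D1: -31  -61  -103  -157
u: -8  -39  -100  -203

-203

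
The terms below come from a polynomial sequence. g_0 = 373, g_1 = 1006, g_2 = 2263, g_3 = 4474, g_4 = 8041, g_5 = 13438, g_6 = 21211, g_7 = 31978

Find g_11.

119866

Δ: 633  1257  2211  3567  5397  7773  10767
Δ²: 624  954  1356  1830  2376  2994
Δ³: 330  402  474  546  618
Δ⁴: 72  72  72  72
Fourth differences constant at 72.
618 + 72 = 690;  2994 + 690 = 3684;  10767 + 3684 = 14451;  31978 + 14451 = 46429
690 + 72 = 762;  3684 + 762 = 4446;  14451 + 4446 = 18897;  46429 + 18897 = 65326
762 + 72 = 834;  4446 + 834 = 5280;  18897 + 5280 = 24177;  65326 + 24177 = 89503
834 + 72 = 906;  5280 + 906 = 6186;  24177 + 6186 = 30363;  89503 + 30363 = 119866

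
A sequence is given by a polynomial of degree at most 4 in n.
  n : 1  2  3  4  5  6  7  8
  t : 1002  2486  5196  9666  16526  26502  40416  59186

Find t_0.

306

D1: 1484  2710  4470  6860  9976  13914  18770
D2: 1226  1760  2390  3116  3938  4856
D3: 534  630  726  822  918
D4: 96  96  96  96
The fourth differences are constant at 96.
Work back: 534 − 96 = 438;  1226 − 438 = 788;  1484 − 788 = 696;  1002 − 696 = 306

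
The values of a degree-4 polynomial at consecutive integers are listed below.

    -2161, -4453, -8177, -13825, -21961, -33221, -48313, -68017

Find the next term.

-93185

-2292, -3724, -5648, -8136, -11260, -15092, -19704
-1432, -1924, -2488, -3124, -3832, -4612
-492, -564, -636, -708, -780
-72, -72, -72, -72
Constant fourth difference = -72, so extend:
-780 − 72 = -852;  -4612 − 852 = -5464;  -19704 − 5464 = -25168;  -68017 − 25168 = -93185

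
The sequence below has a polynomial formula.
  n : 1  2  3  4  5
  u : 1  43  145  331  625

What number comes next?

1051

Δ: 42, 102, 186, 294
Δ²: 60, 84, 108
Δ³: 24, 24
Constant third difference = 24, so extend:
108 + 24 = 132;  294 + 132 = 426;  625 + 426 = 1051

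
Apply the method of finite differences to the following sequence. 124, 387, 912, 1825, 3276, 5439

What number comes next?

263, 525, 913, 1451, 2163
262, 388, 538, 712
126, 150, 174
24, 24
The fourth differences are constant (24).
174 + 24 = 198;  712 + 198 = 910;  2163 + 910 = 3073;  5439 + 3073 = 8512

8512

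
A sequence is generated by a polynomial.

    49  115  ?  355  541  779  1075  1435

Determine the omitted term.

Using the last 5 terms:
D1: 186, 238, 296, 360
D2: 52, 58, 64
D3: 6, 6
Constant third difference = 6.
Extend backward: 52 − 6 = 46;  186 − 46 = 140;  355 − 140 = 215

215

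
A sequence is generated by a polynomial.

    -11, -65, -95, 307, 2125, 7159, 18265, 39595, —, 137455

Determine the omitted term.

76837

Using the first 8 terms:
D1: -54, -30, 402, 1818, 5034, 11106, 21330
D2: 24, 432, 1416, 3216, 6072, 10224
D3: 408, 984, 1800, 2856, 4152
D4: 576, 816, 1056, 1296
D5: 240, 240, 240
Constant fifth difference = 240.
Extend forward: 1296 + 240 = 1536;  4152 + 1536 = 5688;  10224 + 5688 = 15912;  21330 + 15912 = 37242;  39595 + 37242 = 76837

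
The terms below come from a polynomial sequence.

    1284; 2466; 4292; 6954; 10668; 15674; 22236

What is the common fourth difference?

First differences: 1182, 1826, 2662, 3714, 5006, 6562
Second differences: 644, 836, 1052, 1292, 1556
Third differences: 192, 216, 240, 264
Fourth differences: 24, 24, 24

24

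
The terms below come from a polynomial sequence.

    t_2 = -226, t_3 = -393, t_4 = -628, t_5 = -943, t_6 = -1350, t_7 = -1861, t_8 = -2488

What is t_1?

First differences: -167  -235  -315  -407  -511  -627
Second differences: -68  -80  -92  -104  -116
Third differences: -12  -12  -12  -12
The third differences are constant at -12.
Work back: -68 + 12 = -56;  -167 + 56 = -111;  -226 + 111 = -115

-115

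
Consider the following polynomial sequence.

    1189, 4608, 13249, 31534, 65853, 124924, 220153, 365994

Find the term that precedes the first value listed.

178

First differences: 3419  8641  18285  34319  59071  95229  145841
Second differences: 5222  9644  16034  24752  36158  50612
Third differences: 4422  6390  8718  11406  14454
Fourth differences: 1968  2328  2688  3048
Fifth differences: 360  360  360
The fifth differences are constant at 360.
Work back: 1968 − 360 = 1608;  4422 − 1608 = 2814;  5222 − 2814 = 2408;  3419 − 2408 = 1011;  1189 − 1011 = 178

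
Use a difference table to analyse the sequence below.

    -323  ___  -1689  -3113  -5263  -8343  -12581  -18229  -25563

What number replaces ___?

-811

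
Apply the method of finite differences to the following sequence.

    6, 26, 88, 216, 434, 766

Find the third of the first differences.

128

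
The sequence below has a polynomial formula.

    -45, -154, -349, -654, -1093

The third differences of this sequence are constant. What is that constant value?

-24

D1: -109, -195, -305, -439
D2: -86, -110, -134
D3: -24, -24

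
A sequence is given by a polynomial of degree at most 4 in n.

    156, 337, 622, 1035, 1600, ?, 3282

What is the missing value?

2341

Using the first 5 terms:
Δ: 181  285  413  565
Δ²: 104  128  152
Δ³: 24  24
Constant third difference = 24.
Extend forward: 152 + 24 = 176;  565 + 176 = 741;  1600 + 741 = 2341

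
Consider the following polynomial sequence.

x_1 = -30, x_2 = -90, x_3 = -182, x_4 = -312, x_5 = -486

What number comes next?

-60, -92, -130, -174
-32, -38, -44
-6, -6
Constant third difference = -6, so extend:
-44 − 6 = -50;  -174 − 50 = -224;  -486 − 224 = -710

-710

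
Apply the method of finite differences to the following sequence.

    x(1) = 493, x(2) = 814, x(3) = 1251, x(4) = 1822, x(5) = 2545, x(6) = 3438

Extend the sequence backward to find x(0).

270

First differences: 321  437  571  723  893
Second differences: 116  134  152  170
Third differences: 18  18  18
The third differences are constant at 18.
Work back: 116 − 18 = 98;  321 − 98 = 223;  493 − 223 = 270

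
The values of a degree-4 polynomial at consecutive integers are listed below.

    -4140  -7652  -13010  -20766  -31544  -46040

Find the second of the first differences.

-5358

First differences: -3512, -5358, -7756, -10778, -14496
Second differences: -1846, -2398, -3022, -3718
Third differences: -552, -624, -696
Fourth differences: -72, -72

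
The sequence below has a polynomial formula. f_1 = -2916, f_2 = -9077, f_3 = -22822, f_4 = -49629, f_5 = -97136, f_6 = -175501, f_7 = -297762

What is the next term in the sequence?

-480197

-6161  -13745  -26807  -47507  -78365  -122261
-7584  -13062  -20700  -30858  -43896
-5478  -7638  -10158  -13038
-2160  -2520  -2880
-360  -360
The fifth differences are constant (-360).
-2880 − 360 = -3240;  -13038 − 3240 = -16278;  -43896 − 16278 = -60174;  -122261 − 60174 = -182435;  -297762 − 182435 = -480197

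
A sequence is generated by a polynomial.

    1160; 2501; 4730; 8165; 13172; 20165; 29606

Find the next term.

42005

First differences: 1341 , 2229 , 3435 , 5007 , 6993 , 9441
Second differences: 888 , 1206 , 1572 , 1986 , 2448
Third differences: 318 , 366 , 414 , 462
Fourth differences: 48 , 48 , 48
Constant fourth difference = 48, so extend:
462 + 48 = 510;  2448 + 510 = 2958;  9441 + 2958 = 12399;  29606 + 12399 = 42005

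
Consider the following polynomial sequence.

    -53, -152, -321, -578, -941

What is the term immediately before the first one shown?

-6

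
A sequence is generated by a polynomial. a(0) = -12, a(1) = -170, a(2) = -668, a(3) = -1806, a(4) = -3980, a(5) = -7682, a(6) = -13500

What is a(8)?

-34316

Δ: -158, -498, -1138, -2174, -3702, -5818
Δ²: -340, -640, -1036, -1528, -2116
Δ³: -300, -396, -492, -588
Δ⁴: -96, -96, -96
The fourth differences are constant (-96).
-588 − 96 = -684;  -2116 − 684 = -2800;  -5818 − 2800 = -8618;  -13500 − 8618 = -22118
-684 − 96 = -780;  -2800 − 780 = -3580;  -8618 − 3580 = -12198;  -22118 − 12198 = -34316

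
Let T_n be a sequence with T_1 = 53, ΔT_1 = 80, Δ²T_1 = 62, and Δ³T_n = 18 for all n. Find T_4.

497

Build the table forward from the leading diagonal:
Third differences: 18  18  18  18
Second differences: 62  80  98  116
First differences: 80  142  222  320
T: 53  133  275  497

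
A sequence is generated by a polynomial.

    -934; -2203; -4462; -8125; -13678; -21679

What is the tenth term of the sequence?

First differences: -1269, -2259, -3663, -5553, -8001
Second differences: -990, -1404, -1890, -2448
Third differences: -414, -486, -558
Fourth differences: -72, -72
Fourth differences constant at -72.
-558 − 72 = -630;  -2448 − 630 = -3078;  -8001 − 3078 = -11079;  -21679 − 11079 = -32758
-630 − 72 = -702;  -3078 − 702 = -3780;  -11079 − 3780 = -14859;  -32758 − 14859 = -47617
-702 − 72 = -774;  -3780 − 774 = -4554;  -14859 − 4554 = -19413;  -47617 − 19413 = -67030
-774 − 72 = -846;  -4554 − 846 = -5400;  -19413 − 5400 = -24813;  -67030 − 24813 = -91843

-91843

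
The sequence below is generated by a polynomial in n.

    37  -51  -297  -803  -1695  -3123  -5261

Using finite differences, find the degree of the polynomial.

4

First differences: -88, -246, -506, -892, -1428, -2138
Second differences: -158, -260, -386, -536, -710
Third differences: -102, -126, -150, -174
Fourth differences: -24, -24, -24
The fourth differences are constant, so the polynomial has degree 4.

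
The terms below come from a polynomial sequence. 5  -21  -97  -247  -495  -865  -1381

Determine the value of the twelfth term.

Δ: -26 , -76 , -150 , -248 , -370 , -516
Δ²: -50 , -74 , -98 , -122 , -146
Δ³: -24 , -24 , -24 , -24
Third differences constant at -24.
-146 − 24 = -170;  -516 − 170 = -686;  -1381 − 686 = -2067
-170 − 24 = -194;  -686 − 194 = -880;  -2067 − 880 = -2947
-194 − 24 = -218;  -880 − 218 = -1098;  -2947 − 1098 = -4045
-218 − 24 = -242;  -1098 − 242 = -1340;  -4045 − 1340 = -5385
-242 − 24 = -266;  -1340 − 266 = -1606;  -5385 − 1606 = -6991

-6991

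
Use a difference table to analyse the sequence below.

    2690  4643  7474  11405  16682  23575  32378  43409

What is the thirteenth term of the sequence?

144794

Δ: 1953 , 2831 , 3931 , 5277 , 6893 , 8803 , 11031
Δ²: 878 , 1100 , 1346 , 1616 , 1910 , 2228
Δ³: 222 , 246 , 270 , 294 , 318
Δ⁴: 24 , 24 , 24 , 24
Constant fourth difference = 24, so extend:
318 + 24 = 342;  2228 + 342 = 2570;  11031 + 2570 = 13601;  43409 + 13601 = 57010
342 + 24 = 366;  2570 + 366 = 2936;  13601 + 2936 = 16537;  57010 + 16537 = 73547
366 + 24 = 390;  2936 + 390 = 3326;  16537 + 3326 = 19863;  73547 + 19863 = 93410
390 + 24 = 414;  3326 + 414 = 3740;  19863 + 3740 = 23603;  93410 + 23603 = 117013
414 + 24 = 438;  3740 + 438 = 4178;  23603 + 4178 = 27781;  117013 + 27781 = 144794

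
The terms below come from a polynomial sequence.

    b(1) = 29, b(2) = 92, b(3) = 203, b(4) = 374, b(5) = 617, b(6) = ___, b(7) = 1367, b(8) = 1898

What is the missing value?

Using the first 5 terms:
First differences: 63  111  171  243
Second differences: 48  60  72
Third differences: 12  12
Constant third difference = 12.
Extend forward: 72 + 12 = 84;  243 + 84 = 327;  617 + 327 = 944

944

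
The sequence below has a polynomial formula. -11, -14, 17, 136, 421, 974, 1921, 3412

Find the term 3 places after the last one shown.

-3, 31, 119, 285, 553, 947, 1491
34, 88, 166, 268, 394, 544
54, 78, 102, 126, 150
24, 24, 24, 24
Constant fourth difference = 24, so extend:
150 + 24 = 174;  544 + 174 = 718;  1491 + 718 = 2209;  3412 + 2209 = 5621
174 + 24 = 198;  718 + 198 = 916;  2209 + 916 = 3125;  5621 + 3125 = 8746
198 + 24 = 222;  916 + 222 = 1138;  3125 + 1138 = 4263;  8746 + 4263 = 13009

13009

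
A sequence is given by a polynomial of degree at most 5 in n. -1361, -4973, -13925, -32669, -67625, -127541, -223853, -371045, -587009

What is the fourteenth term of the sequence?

D1: -3612, -8952, -18744, -34956, -59916, -96312, -147192, -215964
D2: -5340, -9792, -16212, -24960, -36396, -50880, -68772
D3: -4452, -6420, -8748, -11436, -14484, -17892
D4: -1968, -2328, -2688, -3048, -3408
D5: -360, -360, -360, -360
Constant fifth difference = -360, so extend:
-3408 − 360 = -3768;  -17892 − 3768 = -21660;  -68772 − 21660 = -90432;  -215964 − 90432 = -306396;  -587009 − 306396 = -893405
-3768 − 360 = -4128;  -21660 − 4128 = -25788;  -90432 − 25788 = -116220;  -306396 − 116220 = -422616;  -893405 − 422616 = -1316021
-4128 − 360 = -4488;  -25788 − 4488 = -30276;  -116220 − 30276 = -146496;  -422616 − 146496 = -569112;  -1316021 − 569112 = -1885133
-4488 − 360 = -4848;  -30276 − 4848 = -35124;  -146496 − 35124 = -181620;  -569112 − 181620 = -750732;  -1885133 − 750732 = -2635865
-4848 − 360 = -5208;  -35124 − 5208 = -40332;  -181620 − 40332 = -221952;  -750732 − 221952 = -972684;  -2635865 − 972684 = -3608549

-3608549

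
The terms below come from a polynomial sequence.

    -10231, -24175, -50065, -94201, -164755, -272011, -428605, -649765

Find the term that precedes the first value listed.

D1: -13944, -25890, -44136, -70554, -107256, -156594, -221160
D2: -11946, -18246, -26418, -36702, -49338, -64566
D3: -6300, -8172, -10284, -12636, -15228
D4: -1872, -2112, -2352, -2592
D5: -240, -240, -240
The fifth differences are constant at -240.
Work back: -1872 + 240 = -1632;  -6300 + 1632 = -4668;  -11946 + 4668 = -7278;  -13944 + 7278 = -6666;  -10231 + 6666 = -3565

-3565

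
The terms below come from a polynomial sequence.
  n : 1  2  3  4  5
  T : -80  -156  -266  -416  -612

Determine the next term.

D1: -76 , -110 , -150 , -196
D2: -34 , -40 , -46
D3: -6 , -6
Third differences constant at -6.
-46 − 6 = -52;  -196 − 52 = -248;  -612 − 248 = -860

-860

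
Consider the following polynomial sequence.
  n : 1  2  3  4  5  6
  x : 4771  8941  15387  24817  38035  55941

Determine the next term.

Δ: 4170 , 6446 , 9430 , 13218 , 17906
Δ²: 2276 , 2984 , 3788 , 4688
Δ³: 708 , 804 , 900
Δ⁴: 96 , 96
Fourth differences constant at 96.
900 + 96 = 996;  4688 + 996 = 5684;  17906 + 5684 = 23590;  55941 + 23590 = 79531

79531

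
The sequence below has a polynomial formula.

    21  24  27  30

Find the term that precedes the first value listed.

18

3, 3, 3
The first differences are constant at 3.
Work back: 21 − 3 = 18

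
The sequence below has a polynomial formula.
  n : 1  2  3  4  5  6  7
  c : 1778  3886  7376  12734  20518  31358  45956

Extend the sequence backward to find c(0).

First differences: 2108  3490  5358  7784  10840  14598
Second differences: 1382  1868  2426  3056  3758
Third differences: 486  558  630  702
Fourth differences: 72  72  72
The fourth differences are constant at 72.
Work back: 486 − 72 = 414;  1382 − 414 = 968;  2108 − 968 = 1140;  1778 − 1140 = 638

638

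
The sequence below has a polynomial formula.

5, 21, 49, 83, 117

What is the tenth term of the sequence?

77

16 , 28 , 34 , 34
12 , 6 , 0
-6 , -6
Constant third difference = -6, so extend:
0 − 6 = -6;  34 − 6 = 28;  117 + 28 = 145
-6 − 6 = -12;  28 − 12 = 16;  145 + 16 = 161
-12 − 6 = -18;  16 − 18 = -2;  161 − 2 = 159
-18 − 6 = -24;  -2 − 24 = -26;  159 − 26 = 133
-24 − 6 = -30;  -26 − 30 = -56;  133 − 56 = 77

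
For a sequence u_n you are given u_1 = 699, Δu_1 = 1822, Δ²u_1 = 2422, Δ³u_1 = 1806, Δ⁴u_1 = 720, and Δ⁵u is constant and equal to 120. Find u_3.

6765

Build the table forward from the leading diagonal:
D5: 120  120  120
D4: 720  840  960
D3: 1806  2526  3366
D2: 2422  4228  6754
D1: 1822  4244  8472
u: 699  2521  6765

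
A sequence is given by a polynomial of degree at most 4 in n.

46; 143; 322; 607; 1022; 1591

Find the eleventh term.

7586

D1: 97, 179, 285, 415, 569
D2: 82, 106, 130, 154
D3: 24, 24, 24
The third differences are constant (24).
154 + 24 = 178;  569 + 178 = 747;  1591 + 747 = 2338
178 + 24 = 202;  747 + 202 = 949;  2338 + 949 = 3287
202 + 24 = 226;  949 + 226 = 1175;  3287 + 1175 = 4462
226 + 24 = 250;  1175 + 250 = 1425;  4462 + 1425 = 5887
250 + 24 = 274;  1425 + 274 = 1699;  5887 + 1699 = 7586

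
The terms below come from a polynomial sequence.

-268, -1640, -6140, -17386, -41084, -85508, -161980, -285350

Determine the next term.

D1: -1372, -4500, -11246, -23698, -44424, -76472, -123370
D2: -3128, -6746, -12452, -20726, -32048, -46898
D3: -3618, -5706, -8274, -11322, -14850
D4: -2088, -2568, -3048, -3528
D5: -480, -480, -480
Fifth differences constant at -480.
-3528 − 480 = -4008;  -14850 − 4008 = -18858;  -46898 − 18858 = -65756;  -123370 − 65756 = -189126;  -285350 − 189126 = -474476

-474476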